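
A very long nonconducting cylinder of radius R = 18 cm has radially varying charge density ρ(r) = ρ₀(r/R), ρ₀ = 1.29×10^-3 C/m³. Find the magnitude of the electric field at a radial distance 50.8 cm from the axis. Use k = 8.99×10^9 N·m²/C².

Coaxial Gaussian cylinder, radius r = 50.8 cm, length L (r > R, full charge per length enclosed).
λ_enc = 2π ∫₀^R ρ₀(r'/R)^1 r' dr' = 2πρ₀R²/3 = 8.754×10^-5 C/m.
Since E is radial and uniform over the curved surface, Φ = E·2πrL = Q_enc/ε₀ = λ_enc L/ε₀.
E = 2k|λ_enc|/r = 2(8.99×10^9)(8.754×10^-5)/(0.508) = 3.10×10^6 N/C.

|E| ≈ 3.10×10^6 N/C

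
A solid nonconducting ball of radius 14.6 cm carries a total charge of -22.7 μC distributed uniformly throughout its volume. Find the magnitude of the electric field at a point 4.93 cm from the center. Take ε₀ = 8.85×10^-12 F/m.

E ≈ 3.23×10^6 N/C

Take a concentric spherical Gaussian surface of radius r = 4.93 cm (r < R).
Only the charge within r is enclosed: Q_enc = Q·(r/R)³ = (-22.7 μC)·(4.93 cm/14.6 cm)³ = -8.74×10^-7 C.
Since E is radial and uniform over the Gaussian sphere, Φ = E·4πr² = Q_enc/ε₀.
E = |Q_enc|/(4πε₀r²) = (8.74×10^-7)/(4π·8.85×10^-12·(0.0493)²) = 3.23e6 N/C.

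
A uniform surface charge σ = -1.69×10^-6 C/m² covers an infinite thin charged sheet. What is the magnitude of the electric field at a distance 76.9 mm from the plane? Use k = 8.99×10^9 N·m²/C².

By planar symmetry E is perpendicular to the sheet and uniform; use a Gaussian pillbox with flat faces of area A on each side of the sheet.
Only the two end caps contribute flux: Φ = 2EA. With Q_enc = σA, Gauss's law gives E = |σ|/(2ε₀).
E = 2πk|σ| = 2π(8.99×10^9)(1.69×10^-6) = 9.55e4 N/C.

E = 9.55×10^4 N/C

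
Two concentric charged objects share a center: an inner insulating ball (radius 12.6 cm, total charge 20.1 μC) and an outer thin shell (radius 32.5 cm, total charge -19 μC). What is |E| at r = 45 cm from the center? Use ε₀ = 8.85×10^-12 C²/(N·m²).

E ≈ 4.88e4 V/m

Use a concentric Gaussian sphere at r = 45 cm (r > 32.5 cm, enclosing both).
Q_enc = (20.1 μC) + (-19 μC) = 1.10×10^-6 C.
By Gauss's law, ∮E·dA = E·4πr² = Q_enc/ε₀.
E = |Q_enc|/(4πε₀r²) = (1.10×10^-6)/(4π·8.85×10^-12·(0.45)²) = 4.88e4 N/C.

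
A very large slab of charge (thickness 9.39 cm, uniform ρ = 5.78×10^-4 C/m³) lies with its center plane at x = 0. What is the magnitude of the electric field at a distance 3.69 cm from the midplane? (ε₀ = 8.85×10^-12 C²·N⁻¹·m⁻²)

|E| = 2.41e6 N/C

By symmetry E is perpendicular to the slab. A Gaussian pillbox from −3.69 cm to +3.69 cm (face area A) lies entirely within the slab.
Q_enc = ρ·(2x)·A and flux = 2EA, so 2EA = 2ρxA/ε₀ ⇒ E = |ρ|x/ε₀.
E = (5.78×10^-4)(0.0369)/(8.85×10^-12) = 2.41e6 N/C.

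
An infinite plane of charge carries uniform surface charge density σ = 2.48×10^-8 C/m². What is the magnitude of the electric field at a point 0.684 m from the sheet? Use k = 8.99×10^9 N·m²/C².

By planar symmetry E is perpendicular to the sheet and uniform; use a Gaussian pillbox with flat faces of area A on each side of the sheet.
Flux Φ = 2EA and Q_enc = σA, so 2EA = σA/ε₀ ⇒ E = |σ|/(2ε₀), independent of distance.
E = 2πk|σ| = 2π(8.99×10^9)(2.48×10^-8) = 1.40e3 N/C.

|E| = 1.40×10^3 V/m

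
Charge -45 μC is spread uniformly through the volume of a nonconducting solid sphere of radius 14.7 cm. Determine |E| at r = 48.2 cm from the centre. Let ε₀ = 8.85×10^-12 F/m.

|E| ≈ 1.74×10^6 N/C

By spherical symmetry E is radial; choose a Gaussian sphere of radius r = 48.2 cm (r > R, so the entire charge is enclosed).
Q_enc = -45 μC = -4.50e-5 C.
Applying ∮E·dA = Q_enc/ε₀ with Φ = E(4πr²):
E = |Q_enc|/(4πε₀r²) = (4.50e-5)/(4π·8.85×10^-12·(0.482)²) = 1.74×10^6 N/C.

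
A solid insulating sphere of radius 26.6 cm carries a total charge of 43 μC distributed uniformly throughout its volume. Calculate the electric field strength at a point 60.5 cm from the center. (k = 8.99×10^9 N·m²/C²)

|E| = 1.06×10^6 N/C

Use a concentric Gaussian sphere at r = 60.5 cm (r > R, so the entire charge is enclosed).
Q_enc = 43 μC = 4.30×10^-5 C.
By Gauss's law, ∮E·dA = E·4πr² = Q_enc/ε₀.
E = k|Q_enc|/r² = (8.99×10^9)(4.30×10^-5)/(0.605)² = 1.06×10^6 N/C.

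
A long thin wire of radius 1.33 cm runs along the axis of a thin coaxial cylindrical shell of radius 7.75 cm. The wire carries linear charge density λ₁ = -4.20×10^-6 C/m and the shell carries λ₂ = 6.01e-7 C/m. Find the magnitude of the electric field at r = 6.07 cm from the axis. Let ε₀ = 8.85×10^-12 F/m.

|E| ≈ 1.24×10^6 N/C

Choose a coaxial cylinder of radius r = 6.07 cm (arbitrary length L) as the Gaussian surface (between the conductors, 1.33 cm < r < 7.75 cm).
The shell at 7.75 cm lies outside the Gaussian surface, so λ_enc = λ₁ = -4.20×10^-6 C/m.
Since E is radial and uniform over the curved surface, Φ = E·2πrL = Q_enc/ε₀ = λ_enc L/ε₀.
E = |λ_enc|/(2πε₀r) = (4.20×10^-6)/(2π·8.85×10^-12·0.0607) = 1.24×10^6 N/C.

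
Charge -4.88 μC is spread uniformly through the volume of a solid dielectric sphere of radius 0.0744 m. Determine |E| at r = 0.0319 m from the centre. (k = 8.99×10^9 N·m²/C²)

Use a concentric Gaussian sphere at r = 0.0319 m (r < R).
Only the charge within r is enclosed: Q_enc = Q·(r/R)³ = (-4.88 μC)·(0.0319 m/0.0744 m)³ = -3.847e-7 C.
Since E is radial and uniform over the Gaussian sphere, Φ = E·4πr² = Q_enc/ε₀.
E = k|Q_enc|/r² = (8.99×10^9)(3.847×10^-7)/(0.0319)² = 3.40e6 N/C.

|E| = 3.40e6 N/C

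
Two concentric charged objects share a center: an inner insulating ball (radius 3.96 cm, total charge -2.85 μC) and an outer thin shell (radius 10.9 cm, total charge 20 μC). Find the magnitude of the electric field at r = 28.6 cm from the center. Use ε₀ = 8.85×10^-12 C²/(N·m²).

By spherical symmetry E is radial; choose a Gaussian sphere of radius r = 28.6 cm (r > 10.9 cm, enclosing both).
Q_enc = (-2.85 μC) + (20 μC) = 1.715×10^-5 C.
Applying ∮E·dA = Q_enc/ε₀ with Φ = E(4πr²):
E = |Q_enc|/(4πε₀r²) = (1.715×10^-5)/(4π·8.85×10^-12·(0.286)²) = 1.89×10^6 N/C.

1.89e6 V/m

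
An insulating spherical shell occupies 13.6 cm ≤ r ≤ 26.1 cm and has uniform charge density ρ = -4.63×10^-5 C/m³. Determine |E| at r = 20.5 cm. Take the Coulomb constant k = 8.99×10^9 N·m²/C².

E ≈ 2.53×10^5 N/C

Take a concentric spherical Gaussian surface of radius r = 20.5 cm (within the shell material, 13.6 cm < r < 26.1 cm).
Only the shell between 13.6 cm and r is enclosed: Q_enc = ρ·(4π/3)(r³ − a³) = (-4.63e-5)·(4π/3)·((0.205)³ − (0.136)³) = -1.183×10^-6 C.
Gauss's law: E·4πr² = Q_enc/ε₀.
E = k|Q_enc|/r² = (8.99×10^9)(1.183×10^-6)/(0.205)² = 2.53e5 N/C.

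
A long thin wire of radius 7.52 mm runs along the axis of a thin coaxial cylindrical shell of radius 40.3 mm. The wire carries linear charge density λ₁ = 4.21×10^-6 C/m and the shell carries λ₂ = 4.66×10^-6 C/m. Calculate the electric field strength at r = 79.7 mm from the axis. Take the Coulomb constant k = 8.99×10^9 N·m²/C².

Take a coaxial cylindrical Gaussian surface of radius r = 79.7 mm and length L (r > 40.3 mm, enclosing both).
λ_enc = λ₁ + λ₂ = (4.21×10^-6) + (4.66×10^-6) = 8.87×10^-6 C/m.
By Gauss's law (flux through the curved wall only), E·2πrL = λ_enc L/ε₀.
E = 2k|λ_enc|/r = 2(8.99×10^9)(8.87×10^-6)/(0.0797) = 2.00×10^6 N/C.

E ≈ 2.00×10^6 N/C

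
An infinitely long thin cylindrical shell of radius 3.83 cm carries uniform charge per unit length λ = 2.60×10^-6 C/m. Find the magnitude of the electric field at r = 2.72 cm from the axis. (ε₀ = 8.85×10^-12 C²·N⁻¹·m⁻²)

Choose a coaxial cylinder of radius r = 2.72 cm (arbitrary length L) as the Gaussian surface (r < 3.83 cm, inside the shell).
No charge is enclosed, so Gauss's law gives E·2πrL = 0 ⇒ E = 0.

E = 0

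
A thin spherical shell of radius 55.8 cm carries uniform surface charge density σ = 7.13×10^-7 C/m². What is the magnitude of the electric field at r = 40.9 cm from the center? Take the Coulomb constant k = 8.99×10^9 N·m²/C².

|E| = 0 N/C

Take a concentric spherical Gaussian surface of radius r = 40.9 cm (inside the shell, r < 55.8 cm).
All the charge is outside the Gaussian surface: Q_enc = 0, hence E = 0 everywhere inside the shell.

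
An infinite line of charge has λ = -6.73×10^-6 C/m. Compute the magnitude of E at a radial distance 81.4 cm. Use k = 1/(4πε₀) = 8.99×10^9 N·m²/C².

Coaxial Gaussian cylinder, radius r = 81.4 cm, length L.
Q_enc = λL, so λ_enc = -6.73×10^-6 C/m.
Gauss's law: E·2πrL = λ_enc L/ε₀.
E = 2k|λ_enc|/r = 2(8.99×10^9)(6.73×10^-6)/(0.814) = 1.49×10^5 N/C.

|E| = 1.49×10^5 V/m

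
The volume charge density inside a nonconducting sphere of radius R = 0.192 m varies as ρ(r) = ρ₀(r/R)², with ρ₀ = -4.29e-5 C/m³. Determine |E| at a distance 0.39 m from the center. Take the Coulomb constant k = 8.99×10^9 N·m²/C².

E ≈ 4.51e4 V/m

Symmetry ⇒ E = E(r) r̂. Gaussian sphere of radius r = 0.39 m (r > R, all charge enclosed).
Q_enc = 4π ∫₀^R ρ₀(r'/R)^2 r'² dr' = 4πρ₀R³/5 = -7.631×10^-7 C.
By Gauss's law, ∮E·dA = E·4πr² = Q_enc/ε₀.
E = k|Q_enc|/r² = (8.99×10^9)(7.631×10^-7)/(0.39)² = 4.51×10^4 N/C.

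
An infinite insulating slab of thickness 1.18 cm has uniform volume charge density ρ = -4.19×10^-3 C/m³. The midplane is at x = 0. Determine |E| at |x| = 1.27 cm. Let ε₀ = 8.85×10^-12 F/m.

E = 2.79×10^6 V/m

The point |x| = 1.27 cm lies outside the slab (half-thickness 0.0059 m). A symmetric pillbox spanning the full slab encloses Q_enc = ρ·d·A.
Flux = 2EA ⇒ E = |ρ|d/(2ε₀), independent of distance outside.
E = (4.19×10^-3)(0.0118)/(2·8.85×10^-12) = 2.79×10^6 N/C.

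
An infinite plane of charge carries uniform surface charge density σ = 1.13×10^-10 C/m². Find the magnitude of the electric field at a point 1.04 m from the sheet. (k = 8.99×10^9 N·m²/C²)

E ≈ 6.38 N/C

Choose a cylindrical pillbox piercing the sheet, end faces (area A) parallel to it.
Flux Φ = 2EA and Q_enc = σA, so 2EA = σA/ε₀ ⇒ E = |σ|/(2ε₀), independent of distance.
E = 2πk|σ| = 2π(8.99×10^9)(1.13e-10) = 6.38 N/C.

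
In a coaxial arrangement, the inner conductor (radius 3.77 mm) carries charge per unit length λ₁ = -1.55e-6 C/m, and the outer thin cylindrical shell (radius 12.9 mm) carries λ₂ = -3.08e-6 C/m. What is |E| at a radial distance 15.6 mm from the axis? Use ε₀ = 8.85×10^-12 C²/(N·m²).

Take a coaxial cylindrical Gaussian surface of radius r = 15.6 mm and length L (r > 12.9 mm, enclosing both).
λ_enc = λ₁ + λ₂ = (-1.55e-6) + (-3.08×10^-6) = -4.63×10^-6 C/m.
Applying ∮E·dA = Q_enc/ε₀ with the end caps contributing no flux:
E = |λ_enc|/(2πε₀r) = (4.63×10^-6)/(2π·8.85×10^-12·0.0156) = 5.34e6 N/C.

|E| ≈ 5.34×10^6 N/C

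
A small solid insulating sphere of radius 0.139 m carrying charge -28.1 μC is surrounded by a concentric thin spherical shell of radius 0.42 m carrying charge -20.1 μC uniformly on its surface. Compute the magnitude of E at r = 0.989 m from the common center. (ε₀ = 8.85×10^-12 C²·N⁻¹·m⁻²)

Take a concentric spherical Gaussian surface of radius r = 0.989 m (r > 0.42 m, enclosing both).
Q_enc = (-28.1 μC) + (-20.1 μC) = -4.82×10^-5 C.
Applying ∮E·dA = Q_enc/ε₀ with Φ = E(4πr²):
E = |Q_enc|/(4πε₀r²) = (4.82×10^-5)/(4π·8.85×10^-12·(0.989)²) = 4.43e5 N/C.

4.43×10^5 N/C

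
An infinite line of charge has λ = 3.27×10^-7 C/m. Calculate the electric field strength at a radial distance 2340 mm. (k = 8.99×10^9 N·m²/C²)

By cylindrical symmetry E is radial; use a coaxial Gaussian cylinder of radius 2340 mm and length L.
Q_enc = λL, so λ_enc = 3.27×10^-7 C/m.
By Gauss's law (flux through the curved wall only), E·2πrL = λ_enc L/ε₀.
E = 2k|λ_enc|/r = 2(8.99×10^9)(3.27×10^-7)/(2.34) = 2.51e3 N/C.

|E| ≈ 2.51×10^3 V/m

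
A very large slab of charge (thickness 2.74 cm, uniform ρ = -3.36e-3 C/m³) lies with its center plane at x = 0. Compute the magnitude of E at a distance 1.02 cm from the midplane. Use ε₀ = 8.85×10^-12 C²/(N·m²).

By symmetry E is perpendicular to the slab. A Gaussian pillbox from −1.02 cm to +1.02 cm (face area A) lies entirely within the slab.
Q_enc = ρ·(2x)·A and flux = 2EA, so 2EA = 2ρxA/ε₀ ⇒ E = |ρ|x/ε₀.
E = (3.36×10^-3)(0.0102)/(8.85×10^-12) = 3.87e6 N/C.

|E| ≈ 3.87×10^6 N/C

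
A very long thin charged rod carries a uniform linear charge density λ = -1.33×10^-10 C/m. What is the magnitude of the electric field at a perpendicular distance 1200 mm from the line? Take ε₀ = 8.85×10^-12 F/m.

E ≈ 1.99 N/C

Take a coaxial cylindrical Gaussian surface of radius r = 1200 mm and length L.
Q_enc = λL, so λ_enc = -1.33×10^-10 C/m.
By Gauss's law (flux through the curved wall only), E·2πrL = λ_enc L/ε₀.
E = |λ_enc|/(2πε₀r) = (1.33e-10)/(2π·8.85×10^-12·1.2) = 1.99 N/C.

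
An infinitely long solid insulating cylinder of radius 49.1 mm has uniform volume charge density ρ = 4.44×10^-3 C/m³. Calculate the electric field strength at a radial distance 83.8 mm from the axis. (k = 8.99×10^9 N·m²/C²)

|E| ≈ 7.22×10^6 N/C

Choose a coaxial cylinder of radius r = 83.8 mm (arbitrary length L) as the Gaussian surface (r > 49.1 mm, full cross-section enclosed).
λ_enc = ρ·πR² = (4.44×10^-3)π(0.0491)² = 3.363×10^-5 C/m.
By Gauss's law (flux through the curved wall only), E·2πrL = λ_enc L/ε₀.
E = 2k|λ_enc|/r = 2(8.99×10^9)(3.363×10^-5)/(0.0838) = 7.22×10^6 N/C.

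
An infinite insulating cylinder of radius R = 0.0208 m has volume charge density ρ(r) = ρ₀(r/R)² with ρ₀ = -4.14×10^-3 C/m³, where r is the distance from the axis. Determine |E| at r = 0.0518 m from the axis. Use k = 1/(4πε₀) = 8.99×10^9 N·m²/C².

By cylindrical symmetry E is radial; use a coaxial Gaussian cylinder of radius 0.0518 m and length L (r > R, full charge per length enclosed).
λ_enc = 2π ∫₀^R ρ₀(r'/R)^2 r' dr' = 2πρ₀R²/4 = -2.813e-6 C/m.
Since E is radial and uniform over the curved surface, Φ = E·2πrL = Q_enc/ε₀ = λ_enc L/ε₀.
E = 2k|λ_enc|/r = 2(8.99×10^9)(2.813×10^-6)/(0.0518) = 9.77×10^5 N/C.

9.77×10^5 N/C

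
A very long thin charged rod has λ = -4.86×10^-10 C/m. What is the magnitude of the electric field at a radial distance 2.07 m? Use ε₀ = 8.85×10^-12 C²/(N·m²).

Choose a coaxial cylinder of radius r = 2.07 m (arbitrary length L) as the Gaussian surface.
Q_enc = λL, so λ_enc = -4.86×10^-10 C/m.
Since E is radial and uniform over the curved surface, Φ = E·2πrL = Q_enc/ε₀ = λ_enc L/ε₀.
E = |λ_enc|/(2πε₀r) = (4.86×10^-10)/(2π·8.85×10^-12·2.07) = 4.22 N/C.

4.22 N/C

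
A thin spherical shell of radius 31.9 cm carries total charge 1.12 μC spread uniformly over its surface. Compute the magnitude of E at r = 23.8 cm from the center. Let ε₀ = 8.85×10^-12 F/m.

E = 0

By spherical symmetry E is radial; choose a Gaussian sphere of radius r = 23.8 cm (inside the shell, r < 31.9 cm).
No charge lies within this surface, so Q_enc = 0 and Gauss's law gives E·4πr² = 0 ⇒ E = 0.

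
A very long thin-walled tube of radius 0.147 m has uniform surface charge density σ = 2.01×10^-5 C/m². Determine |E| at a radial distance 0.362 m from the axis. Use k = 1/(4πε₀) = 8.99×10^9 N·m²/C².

E ≈ 9.22e5 V/m

Choose a coaxial cylinder of radius r = 0.362 m (arbitrary length L) as the Gaussian surface (r > 0.147 m).
The whole shell is enclosed: λ_enc = σ·2πR = (2.01e-5)·2π·(0.147) = 1.856×10^-5 C/m.
Gauss's law: E·2πrL = λ_enc L/ε₀.
E = 2k|λ_enc|/r = 2(8.99×10^9)(1.856×10^-5)/(0.362) = 9.22e5 N/C.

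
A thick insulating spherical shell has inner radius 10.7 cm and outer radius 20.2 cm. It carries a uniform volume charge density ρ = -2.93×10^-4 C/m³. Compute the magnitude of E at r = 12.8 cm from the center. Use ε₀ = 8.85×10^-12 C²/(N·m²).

|E| ≈ 5.87e5 N/C

Use a concentric Gaussian sphere at r = 12.8 cm (within the shell material, 10.7 cm < r < 20.2 cm).
Enclosed charge is the volume from a to r: Q_enc = (4π/3)ρ(r³ − a³) = -1.07×10^-6 C.
Since E is radial and uniform over the Gaussian sphere, Φ = E·4πr² = Q_enc/ε₀.
E = |Q_enc|/(4πε₀r²) = (1.07e-6)/(4π·8.85×10^-12·(0.128)²) = 5.87e5 N/C.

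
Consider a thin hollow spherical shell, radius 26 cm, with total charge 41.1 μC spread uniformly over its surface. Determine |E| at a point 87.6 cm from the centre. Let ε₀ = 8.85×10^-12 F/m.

Take a concentric spherical Gaussian surface of radius r = 87.6 cm (r > 26 cm).
The entire shell is enclosed: Q_enc = 4.11e-5 C.
Gauss's law: E·4πr² = Q_enc/ε₀.
E = |Q_enc|/(4πε₀r²) = (4.11×10^-5)/(4π·8.85×10^-12·(0.876)²) = 4.82e5 N/C.

E = 4.82×10^5 N/C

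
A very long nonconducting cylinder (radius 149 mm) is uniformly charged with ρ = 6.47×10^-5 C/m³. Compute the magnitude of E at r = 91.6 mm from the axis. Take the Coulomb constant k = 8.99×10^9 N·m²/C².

|E| ≈ 3.35×10^5 V/m

Coaxial Gaussian cylinder, radius r = 91.6 mm, length L (r < R).
Enclosed charge per unit length: λ_enc = ρ·πr² = (6.47×10^-5)π(0.0916)² = 1.705×10^-6 C/m.
Gauss's law: E·2πrL = λ_enc L/ε₀.
E = 2k|λ_enc|/r = 2(8.99×10^9)(1.705e-6)/(0.0916) = 3.35×10^5 N/C.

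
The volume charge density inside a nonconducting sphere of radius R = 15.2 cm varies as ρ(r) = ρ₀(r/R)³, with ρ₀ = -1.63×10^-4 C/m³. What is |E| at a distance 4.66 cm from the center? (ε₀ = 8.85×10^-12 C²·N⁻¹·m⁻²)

Use a concentric Gaussian sphere at r = 4.66 cm (r < R).
Integrate the density: Q_enc = 4π ∫₀^r ρ₀(r'/R)^3 r'² dr' = 4πρ₀ r^6/(6·R³) = -9.955×10^-10 C.
Applying ∮E·dA = Q_enc/ε₀ with Φ = E(4πr²):
E = |Q_enc|/(4πε₀r²) = (9.955×10^-10)/(4π·8.85×10^-12·(0.0466)²) = 4.12×10^3 N/C.

4.12e3 N/C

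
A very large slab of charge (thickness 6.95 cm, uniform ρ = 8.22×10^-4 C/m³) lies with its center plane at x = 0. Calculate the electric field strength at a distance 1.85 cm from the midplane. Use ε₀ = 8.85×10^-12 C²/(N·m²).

By symmetry E is perpendicular to the slab. A Gaussian pillbox from −1.85 cm to +1.85 cm (face area A) lies entirely within the slab.
Q_enc = ρ·(2x)·A and flux = 2EA, so 2EA = 2ρxA/ε₀ ⇒ E = |ρ|x/ε₀.
E = (8.22e-4)(0.0185)/(8.85×10^-12) = 1.72×10^6 N/C.

|E| ≈ 1.72×10^6 N/C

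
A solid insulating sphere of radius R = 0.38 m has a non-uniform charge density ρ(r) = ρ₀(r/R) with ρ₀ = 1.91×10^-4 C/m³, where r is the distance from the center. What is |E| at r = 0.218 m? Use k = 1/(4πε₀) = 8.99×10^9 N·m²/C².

Symmetry ⇒ E = E(r) r̂. Gaussian sphere of radius r = 0.218 m (r < R).
Integrate the density: Q_enc = 4π ∫₀^r ρ₀(r'/R)^1 r'² dr' = 4πρ₀ r^4/(4·R) = 3.566×10^-6 C.
Since E is radial and uniform over the Gaussian sphere, Φ = E·4πr² = Q_enc/ε₀.
E = k|Q_enc|/r² = (8.99×10^9)(3.566×10^-6)/(0.218)² = 6.75×10^5 N/C.

|E| = 6.75e5 N/C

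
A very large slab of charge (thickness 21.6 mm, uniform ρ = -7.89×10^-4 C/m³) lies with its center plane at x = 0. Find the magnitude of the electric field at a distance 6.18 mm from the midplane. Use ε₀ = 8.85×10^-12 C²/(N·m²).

E = 5.51×10^5 N/C

By symmetry E is perpendicular to the slab. A Gaussian pillbox from −6.18 mm to +6.18 mm (face area A) lies entirely within the slab.
Q_enc = ρ·(2x)·A and flux = 2EA, so 2EA = 2ρxA/ε₀ ⇒ E = |ρ|x/ε₀.
E = (7.89×10^-4)(0.00618)/(8.85×10^-12) = 5.51e5 N/C.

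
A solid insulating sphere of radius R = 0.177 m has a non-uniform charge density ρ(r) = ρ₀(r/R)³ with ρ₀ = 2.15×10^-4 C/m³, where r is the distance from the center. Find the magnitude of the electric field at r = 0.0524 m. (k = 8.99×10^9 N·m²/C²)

|E| = 5.50e3 N/C

Symmetry ⇒ E = E(r) r̂. Gaussian sphere of radius r = 0.0524 m (r < R).
Q_enc = ∫₀^r ρ(r')·4πr'² dr' = (4πρ₀/R³) ∫₀^r r'^5 dr' = 4πρ₀ r^6/(6·R³) = 1.681e-9 C.
Applying ∮E·dA = Q_enc/ε₀ with Φ = E(4πr²):
E = k|Q_enc|/r² = (8.99×10^9)(1.681×10^-9)/(0.0524)² = 5.50×10^3 N/C.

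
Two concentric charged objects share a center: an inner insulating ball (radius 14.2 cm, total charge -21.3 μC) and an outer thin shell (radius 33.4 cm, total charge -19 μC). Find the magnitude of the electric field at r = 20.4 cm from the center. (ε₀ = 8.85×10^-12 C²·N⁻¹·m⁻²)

Use a concentric Gaussian sphere at r = 20.4 cm (between the bodies, 14.2 cm < r < 33.4 cm).
The shell at 33.4 cm lies outside the Gaussian surface, so Q_enc = -21.3 μC = -2.13×10^-5 C.
Gauss's law: E·4πr² = Q_enc/ε₀.
E = |Q_enc|/(4πε₀r²) = (2.13×10^-5)/(4π·8.85×10^-12·(0.204)²) = 4.60×10^6 N/C.

|E| = 4.60×10^6 N/C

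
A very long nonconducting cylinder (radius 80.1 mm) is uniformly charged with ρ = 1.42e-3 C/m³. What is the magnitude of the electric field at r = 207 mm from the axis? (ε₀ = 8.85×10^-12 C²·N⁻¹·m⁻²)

Coaxial Gaussian cylinder, radius r = 207 mm, length L (r > 80.1 mm, full cross-section enclosed).
λ_enc = ρ·πR² = (1.42e-3)π(0.0801)² = 2.862×10^-5 C/m.
Since E is radial and uniform over the curved surface, Φ = E·2πrL = Q_enc/ε₀ = λ_enc L/ε₀.
E = |λ_enc|/(2πε₀r) = (2.862e-5)/(2π·8.85×10^-12·0.207) = 2.49×10^6 N/C.

|E| ≈ 2.49e6 N/C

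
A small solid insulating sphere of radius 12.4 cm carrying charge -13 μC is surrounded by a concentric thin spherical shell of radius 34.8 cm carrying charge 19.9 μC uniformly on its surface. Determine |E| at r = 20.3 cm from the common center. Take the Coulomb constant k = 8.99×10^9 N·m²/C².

E = 2.84×10^6 N/C

By spherical symmetry E is radial; choose a Gaussian sphere of radius r = 20.3 cm (between the bodies, 12.4 cm < r < 34.8 cm).
Only the inner charge is enclosed; the outer shell contributes nothing inside itself. Q_enc = -13 μC = -1.30×10^-5 C.
By Gauss's law, ∮E·dA = E·4πr² = Q_enc/ε₀.
E = k|Q_enc|/r² = (8.99×10^9)(1.30×10^-5)/(0.203)² = 2.84×10^6 N/C.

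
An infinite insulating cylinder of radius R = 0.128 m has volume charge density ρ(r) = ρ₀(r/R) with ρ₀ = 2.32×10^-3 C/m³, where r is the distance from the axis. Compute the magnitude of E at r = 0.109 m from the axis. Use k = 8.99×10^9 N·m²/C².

|E| ≈ 8.11e6 N/C

By cylindrical symmetry E is radial; use a coaxial Gaussian cylinder of radius 0.109 m and length L (r < R).
λ_enc = ∫₀^r ρ(r')·2πr' dr' = (2πρ₀/R)·r^3/3 = 4.916e-5 C/m.
Applying ∮E·dA = Q_enc/ε₀ with the end caps contributing no flux:
E = 2k|λ_enc|/r = 2(8.99×10^9)(4.916×10^-5)/(0.109) = 8.11×10^6 N/C.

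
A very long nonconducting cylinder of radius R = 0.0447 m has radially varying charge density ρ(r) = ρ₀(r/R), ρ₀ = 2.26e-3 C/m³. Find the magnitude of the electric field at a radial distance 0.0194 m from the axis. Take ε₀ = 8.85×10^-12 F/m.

Coaxial Gaussian cylinder, radius r = 0.0194 m, length L (r < R).
λ_enc = ∫₀^r ρ(r')·2πr' dr' = (2πρ₀/R)·r^3/3 = 7.732×10^-7 C/m.
Gauss's law: E·2πrL = λ_enc L/ε₀.
E = |λ_enc|/(2πε₀r) = (7.732e-7)/(2π·8.85×10^-12·0.0194) = 7.17×10^5 N/C.

E ≈ 7.17×10^5 V/m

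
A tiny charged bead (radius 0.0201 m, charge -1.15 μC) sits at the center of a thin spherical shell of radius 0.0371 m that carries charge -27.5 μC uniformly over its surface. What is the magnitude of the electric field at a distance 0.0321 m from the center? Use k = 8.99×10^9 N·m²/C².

Use a concentric Gaussian sphere at r = 0.0321 m (between the bodies, 0.0201 m < r < 0.0371 m).
Only the inner charge is enclosed; the outer shell contributes nothing inside itself. Q_enc = -1.15 μC = -1.15×10^-6 C.
Gauss's law: E·4πr² = Q_enc/ε₀.
E = k|Q_enc|/r² = (8.99×10^9)(1.15×10^-6)/(0.0321)² = 1.00×10^7 N/C.

|E| = 1.00×10^7 N/C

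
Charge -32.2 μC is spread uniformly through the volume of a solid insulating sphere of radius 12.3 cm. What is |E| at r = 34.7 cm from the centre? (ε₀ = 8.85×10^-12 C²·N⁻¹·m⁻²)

|E| = 2.40×10^6 N/C

Take a concentric spherical Gaussian surface of radius r = 34.7 cm (r > R, so the entire charge is enclosed).
Q_enc = -32.2 μC = -3.22e-5 C.
By Gauss's law, ∮E·dA = E·4πr² = Q_enc/ε₀.
E = |Q_enc|/(4πε₀r²) = (3.22×10^-5)/(4π·8.85×10^-12·(0.347)²) = 2.40×10^6 N/C.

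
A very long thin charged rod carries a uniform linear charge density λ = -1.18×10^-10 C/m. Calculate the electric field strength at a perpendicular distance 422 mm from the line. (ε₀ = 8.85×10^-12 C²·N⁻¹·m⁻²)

E = 5.03 V/m

Choose a coaxial cylinder of radius r = 422 mm (arbitrary length L) as the Gaussian surface.
Q_enc = λL, so λ_enc = -1.18×10^-10 C/m.
Applying ∮E·dA = Q_enc/ε₀ with the end caps contributing no flux:
E = |λ_enc|/(2πε₀r) = (1.18×10^-10)/(2π·8.85×10^-12·0.422) = 5.03 N/C.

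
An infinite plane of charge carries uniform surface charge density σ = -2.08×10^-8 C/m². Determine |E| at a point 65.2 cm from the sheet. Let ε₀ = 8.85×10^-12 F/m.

|E| = 1.18e3 N/C

By planar symmetry E is perpendicular to the sheet and uniform; use a Gaussian pillbox with flat faces of area A on each side of the sheet.
Only the two end caps contribute flux: Φ = 2EA. With Q_enc = σA, Gauss's law gives E = |σ|/(2ε₀).
E = |σ|/(2ε₀) = (2.08e-8)/(2·8.85×10^-12) = 1.18e3 N/C.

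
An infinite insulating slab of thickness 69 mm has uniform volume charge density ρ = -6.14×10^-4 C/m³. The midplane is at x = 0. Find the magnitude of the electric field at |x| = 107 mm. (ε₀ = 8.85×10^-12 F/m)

The point |x| = 107 mm lies outside the slab (half-thickness 0.0345 m). A symmetric pillbox spanning the full slab encloses Q_enc = ρ·d·A.
Flux = 2EA ⇒ E = |ρ|d/(2ε₀), independent of distance outside.
E = (6.14×10^-4)(0.069)/(2·8.85×10^-12) = 2.39×10^6 N/C.

|E| = 2.39×10^6 N/C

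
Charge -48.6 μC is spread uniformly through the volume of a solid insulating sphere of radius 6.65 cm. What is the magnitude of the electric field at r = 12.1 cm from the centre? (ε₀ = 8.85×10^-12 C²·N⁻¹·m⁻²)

Take a concentric spherical Gaussian surface of radius r = 12.1 cm (r > R, so the entire charge is enclosed).
Q_enc = -48.6 μC = -4.86×10^-5 C.
Applying ∮E·dA = Q_enc/ε₀ with Φ = E(4πr²):
E = |Q_enc|/(4πε₀r²) = (4.86e-5)/(4π·8.85×10^-12·(0.121)²) = 2.98×10^7 N/C.

E = 2.98×10^7 V/m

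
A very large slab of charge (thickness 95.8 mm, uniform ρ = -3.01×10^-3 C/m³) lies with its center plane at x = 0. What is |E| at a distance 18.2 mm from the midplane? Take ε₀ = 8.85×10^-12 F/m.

By symmetry E is perpendicular to the slab. A Gaussian pillbox from −18.2 mm to +18.2 mm (face area A) lies entirely within the slab.
Q_enc = ρ·(2x)·A and flux = 2EA, so 2EA = 2ρxA/ε₀ ⇒ E = |ρ|x/ε₀.
E = (3.01e-3)(0.0182)/(8.85×10^-12) = 6.19×10^6 N/C.

|E| ≈ 6.19e6 N/C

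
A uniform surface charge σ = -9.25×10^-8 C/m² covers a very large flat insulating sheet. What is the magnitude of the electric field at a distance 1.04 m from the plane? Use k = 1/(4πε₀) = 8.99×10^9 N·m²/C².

Choose a cylindrical pillbox piercing the sheet, end faces (area A) parallel to it.
Flux Φ = 2EA and Q_enc = σA, so 2EA = σA/ε₀ ⇒ E = |σ|/(2ε₀), independent of distance.
E = 2πk|σ| = 2π(8.99×10^9)(9.25×10^-8) = 5.22×10^3 N/C.

E = 5.22×10^3 N/C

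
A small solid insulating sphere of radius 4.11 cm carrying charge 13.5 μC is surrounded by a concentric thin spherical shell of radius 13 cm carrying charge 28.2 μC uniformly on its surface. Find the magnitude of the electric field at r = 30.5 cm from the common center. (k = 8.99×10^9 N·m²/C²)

E = 4.03e6 N/C

Symmetry ⇒ E = E(r) r̂. Gaussian sphere of radius r = 30.5 cm (r > 13 cm, enclosing both).
Q_enc = (13.5 μC) + (28.2 μC) = 4.17e-5 C.
Gauss's law: E·4πr² = Q_enc/ε₀.
E = k|Q_enc|/r² = (8.99×10^9)(4.17×10^-5)/(0.305)² = 4.03e6 N/C.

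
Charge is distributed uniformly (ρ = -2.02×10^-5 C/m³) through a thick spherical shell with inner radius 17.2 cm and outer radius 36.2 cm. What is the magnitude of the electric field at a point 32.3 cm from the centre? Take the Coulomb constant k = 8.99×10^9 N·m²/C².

E ≈ 2.09×10^5 V/m

Symmetry ⇒ E = E(r) r̂. Gaussian sphere of radius r = 32.3 cm (within the shell material, 17.2 cm < r < 36.2 cm).
Enclosed charge is the volume from a to r: Q_enc = (4π/3)ρ(r³ − a³) = -2.421×10^-6 C.
Since E is radial and uniform over the Gaussian sphere, Φ = E·4πr² = Q_enc/ε₀.
E = k|Q_enc|/r² = (8.99×10^9)(2.421×10^-6)/(0.323)² = 2.09×10^5 N/C.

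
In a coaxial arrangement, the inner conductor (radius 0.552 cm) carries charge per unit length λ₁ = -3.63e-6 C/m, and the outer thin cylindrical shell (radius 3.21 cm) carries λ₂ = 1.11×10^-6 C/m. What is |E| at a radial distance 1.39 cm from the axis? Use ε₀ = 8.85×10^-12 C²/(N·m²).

|E| ≈ 4.70×10^6 N/C

Coaxial Gaussian cylinder, radius r = 1.39 cm, length L (between the conductors, 0.552 cm < r < 3.21 cm).
Only the inner wire is enclosed; the outer shell contributes nothing inside itself. λ_enc = λ₁ = -3.63×10^-6 C/m.
Since E is radial and uniform over the curved surface, Φ = E·2πrL = Q_enc/ε₀ = λ_enc L/ε₀.
E = |λ_enc|/(2πε₀r) = (3.63×10^-6)/(2π·8.85×10^-12·0.0139) = 4.70e6 N/C.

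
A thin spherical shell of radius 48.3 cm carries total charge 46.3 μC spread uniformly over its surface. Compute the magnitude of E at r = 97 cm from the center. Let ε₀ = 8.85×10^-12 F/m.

Use a concentric Gaussian sphere at r = 97 cm (r > 48.3 cm).
The entire shell is enclosed: Q_enc = 4.63×10^-5 C.
Since E is radial and uniform over the Gaussian sphere, Φ = E·4πr² = Q_enc/ε₀.
E = |Q_enc|/(4πε₀r²) = (4.63×10^-5)/(4π·8.85×10^-12·(0.97)²) = 4.42×10^5 N/C.

E = 4.42×10^5 V/m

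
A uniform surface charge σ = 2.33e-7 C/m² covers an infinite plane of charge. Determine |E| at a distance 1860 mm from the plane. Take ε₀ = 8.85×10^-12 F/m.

The symmetry is planar: E is normal to the sheet and the same magnitude on both sides. Take a pillbox straddling the sheet with end-cap area A.
Only the two end caps contribute flux: Φ = 2EA. With Q_enc = σA, Gauss's law gives E = |σ|/(2ε₀).
E = |σ|/(2ε₀) = (2.33e-7)/(2·8.85×10^-12) = 1.32e4 N/C.

|E| = 1.32×10^4 V/m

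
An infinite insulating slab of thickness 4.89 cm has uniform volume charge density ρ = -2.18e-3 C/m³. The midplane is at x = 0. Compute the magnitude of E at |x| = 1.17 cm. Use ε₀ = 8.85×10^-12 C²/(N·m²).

By symmetry E is perpendicular to the slab. A Gaussian pillbox from −1.17 cm to +1.17 cm (face area A) lies entirely within the slab.
Q_enc = ρ·(2x)·A and flux = 2EA, so 2EA = 2ρxA/ε₀ ⇒ E = |ρ|x/ε₀.
E = (2.18e-3)(0.0117)/(8.85×10^-12) = 2.88×10^6 N/C.

2.88×10^6 V/m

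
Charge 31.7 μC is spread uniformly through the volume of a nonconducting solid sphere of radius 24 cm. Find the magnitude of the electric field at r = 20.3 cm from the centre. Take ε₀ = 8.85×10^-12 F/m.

Use a concentric Gaussian sphere at r = 20.3 cm (r < R).
Only the charge within r is enclosed: Q_enc = Q·(r/R)³ = (31.7 μC)·(20.3 cm/24 cm)³ = 1.918×10^-5 C.
Gauss's law: E·4πr² = Q_enc/ε₀.
E = |Q_enc|/(4πε₀r²) = (1.918×10^-5)/(4π·8.85×10^-12·(0.203)²) = 4.19×10^6 N/C.

E ≈ 4.19×10^6 N/C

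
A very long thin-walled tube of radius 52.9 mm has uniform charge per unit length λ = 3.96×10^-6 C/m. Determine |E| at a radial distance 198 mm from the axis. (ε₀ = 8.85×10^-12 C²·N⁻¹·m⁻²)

Take a coaxial cylindrical Gaussian surface of radius r = 198 mm and length L (r > 52.9 mm).
The full line charge is enclosed: λ_enc = 3.96×10^-6 C/m.
Gauss's law: E·2πrL = λ_enc L/ε₀.
E = |λ_enc|/(2πε₀r) = (3.96×10^-6)/(2π·8.85×10^-12·0.198) = 3.60×10^5 N/C.

|E| = 3.60e5 N/C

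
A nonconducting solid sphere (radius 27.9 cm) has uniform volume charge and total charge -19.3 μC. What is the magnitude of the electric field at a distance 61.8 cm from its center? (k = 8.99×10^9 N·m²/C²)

E = 4.54×10^5 N/C

Symmetry ⇒ E = E(r) r̂. Gaussian sphere of radius r = 61.8 cm (r > R, so the entire charge is enclosed).
Q_enc = -19.3 μC = -1.93×10^-5 C.
By Gauss's law, ∮E·dA = E·4πr² = Q_enc/ε₀.
E = k|Q_enc|/r² = (8.99×10^9)(1.93×10^-5)/(0.618)² = 4.54×10^5 N/C.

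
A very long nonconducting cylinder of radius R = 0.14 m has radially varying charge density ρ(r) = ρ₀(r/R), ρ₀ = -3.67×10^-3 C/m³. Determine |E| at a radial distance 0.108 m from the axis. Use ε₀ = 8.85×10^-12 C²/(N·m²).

Take a coaxial cylindrical Gaussian surface of radius r = 0.108 m and length L (r < R).
λ_enc = ∫₀^r ρ(r')·2πr' dr' = (2πρ₀/R)·r^3/3 = -6.916e-5 C/m.
Since E is radial and uniform over the curved surface, Φ = E·2πrL = Q_enc/ε₀ = λ_enc L/ε₀.
E = |λ_enc|/(2πε₀r) = (6.916e-5)/(2π·8.85×10^-12·0.108) = 1.15e7 N/C.

E ≈ 1.15e7 N/C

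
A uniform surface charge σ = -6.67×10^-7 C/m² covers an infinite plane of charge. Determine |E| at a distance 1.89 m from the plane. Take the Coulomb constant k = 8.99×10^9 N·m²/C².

3.77×10^4 N/C

Choose a cylindrical pillbox piercing the sheet, end faces (area A) parallel to it.
Flux Φ = 2EA and Q_enc = σA, so 2EA = σA/ε₀ ⇒ E = |σ|/(2ε₀), independent of distance.
E = 2πk|σ| = 2π(8.99×10^9)(6.67e-7) = 3.77e4 N/C.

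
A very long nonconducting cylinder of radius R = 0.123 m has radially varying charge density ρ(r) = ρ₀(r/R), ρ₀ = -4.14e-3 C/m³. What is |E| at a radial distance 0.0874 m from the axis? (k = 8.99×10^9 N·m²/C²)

Choose a coaxial cylinder of radius r = 0.0874 m (arbitrary length L) as the Gaussian surface (r < R).
λ_enc = ∫₀^r ρ(r')·2πr' dr' = (2πρ₀/R)·r^3/3 = -4.706×10^-5 C/m.
Since E is radial and uniform over the curved surface, Φ = E·2πrL = Q_enc/ε₀ = λ_enc L/ε₀.
E = 2k|λ_enc|/r = 2(8.99×10^9)(4.706e-5)/(0.0874) = 9.68e6 N/C.

9.68×10^6 N/C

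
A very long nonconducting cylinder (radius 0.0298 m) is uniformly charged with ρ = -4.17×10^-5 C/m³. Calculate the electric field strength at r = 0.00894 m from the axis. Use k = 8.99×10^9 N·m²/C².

By cylindrical symmetry E is radial; use a coaxial Gaussian cylinder of radius 0.00894 m and length L (r < R).
Charge inside radius r per length L is ρ·πr²·L, so λ_enc = ρπr² = -1.047e-8 C/m.
By Gauss's law (flux through the curved wall only), E·2πrL = λ_enc L/ε₀.
E = 2k|λ_enc|/r = 2(8.99×10^9)(1.047×10^-8)/(0.00894) = 2.11×10^4 N/C.

E ≈ 2.11×10^4 N/C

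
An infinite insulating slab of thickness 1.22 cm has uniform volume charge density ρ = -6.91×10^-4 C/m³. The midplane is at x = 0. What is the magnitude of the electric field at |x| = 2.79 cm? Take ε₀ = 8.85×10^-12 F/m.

E ≈ 4.76×10^5 N/C

The point |x| = 2.79 cm lies outside the slab (half-thickness 0.0061 m). A symmetric pillbox spanning the full slab encloses Q_enc = ρ·d·A.
Flux = 2EA ⇒ E = |ρ|d/(2ε₀), independent of distance outside.
E = (6.91e-4)(0.0122)/(2·8.85×10^-12) = 4.76e5 N/C.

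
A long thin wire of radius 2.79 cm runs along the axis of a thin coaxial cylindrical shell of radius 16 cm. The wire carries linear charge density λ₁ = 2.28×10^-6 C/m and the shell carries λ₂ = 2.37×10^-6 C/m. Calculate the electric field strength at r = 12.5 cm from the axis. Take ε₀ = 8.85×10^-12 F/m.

E = 3.28×10^5 N/C

Take a coaxial cylindrical Gaussian surface of radius r = 12.5 cm and length L (between the conductors, 2.79 cm < r < 16 cm).
Only the inner wire is enclosed; the outer shell contributes nothing inside itself. λ_enc = λ₁ = 2.28×10^-6 C/m.
Applying ∮E·dA = Q_enc/ε₀ with the end caps contributing no flux:
E = |λ_enc|/(2πε₀r) = (2.28×10^-6)/(2π·8.85×10^-12·0.125) = 3.28×10^5 N/C.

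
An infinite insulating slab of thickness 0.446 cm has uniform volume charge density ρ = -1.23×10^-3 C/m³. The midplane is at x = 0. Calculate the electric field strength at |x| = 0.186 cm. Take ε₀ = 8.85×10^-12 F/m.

By symmetry E is perpendicular to the slab. A Gaussian pillbox from −0.186 cm to +0.186 cm (face area A) lies entirely within the slab.
Q_enc = ρ·(2x)·A and flux = 2EA, so 2EA = 2ρxA/ε₀ ⇒ E = |ρ|x/ε₀.
E = (1.23×10^-3)(0.00186)/(8.85×10^-12) = 2.59e5 N/C.

E ≈ 2.59e5 N/C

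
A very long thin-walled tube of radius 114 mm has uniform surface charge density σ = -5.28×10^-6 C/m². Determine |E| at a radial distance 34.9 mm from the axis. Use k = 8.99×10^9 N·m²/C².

E = 0 (no enclosed charge)

Take a coaxial cylindrical Gaussian surface of radius r = 34.9 mm and length L (r < 114 mm, inside the shell).
No charge is enclosed, so Gauss's law gives E·2πrL = 0 ⇒ E = 0.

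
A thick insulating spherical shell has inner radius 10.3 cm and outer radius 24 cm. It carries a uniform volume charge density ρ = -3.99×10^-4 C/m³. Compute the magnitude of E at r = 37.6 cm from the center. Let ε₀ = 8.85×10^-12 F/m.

Take a concentric spherical Gaussian surface of radius r = 37.6 cm (r > 24 cm, enclosing the whole shell).
Q_enc = ρ·(4π/3)(b³ − a³) = (-3.99e-4)·(4π/3)·((0.24)³ − (0.103)³) = -2.128×10^-5 C.
Since E is radial and uniform over the Gaussian sphere, Φ = E·4πr² = Q_enc/ε₀.
E = |Q_enc|/(4πε₀r²) = (2.128e-5)/(4π·8.85×10^-12·(0.376)²) = 1.35×10^6 N/C.

|E| = 1.35×10^6 V/m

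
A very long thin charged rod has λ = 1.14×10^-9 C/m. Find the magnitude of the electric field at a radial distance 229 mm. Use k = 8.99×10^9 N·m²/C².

E ≈ 89.5 N/C

Coaxial Gaussian cylinder, radius r = 229 mm, length L.
Q_enc = λL, so λ_enc = 1.14×10^-9 C/m.
Since E is radial and uniform over the curved surface, Φ = E·2πrL = Q_enc/ε₀ = λ_enc L/ε₀.
E = 2k|λ_enc|/r = 2(8.99×10^9)(1.14e-9)/(0.229) = 89.5 N/C.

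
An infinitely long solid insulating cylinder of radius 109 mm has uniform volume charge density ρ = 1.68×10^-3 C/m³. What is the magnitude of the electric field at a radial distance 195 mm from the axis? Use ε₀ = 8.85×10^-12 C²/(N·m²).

By cylindrical symmetry E is radial; use a coaxial Gaussian cylinder of radius 195 mm and length L (r > 109 mm, full cross-section enclosed).
λ_enc = ρ·πR² = (1.68e-3)π(0.109)² = 6.271×10^-5 C/m.
Since E is radial and uniform over the curved surface, Φ = E·2πrL = Q_enc/ε₀ = λ_enc L/ε₀.
E = |λ_enc|/(2πε₀r) = (6.271×10^-5)/(2π·8.85×10^-12·0.195) = 5.78×10^6 N/C.

E = 5.78e6 N/C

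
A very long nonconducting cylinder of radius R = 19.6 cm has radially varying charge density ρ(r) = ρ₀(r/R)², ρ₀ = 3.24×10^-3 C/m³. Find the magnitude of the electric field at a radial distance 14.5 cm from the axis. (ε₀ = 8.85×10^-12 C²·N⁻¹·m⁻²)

E ≈ 7.26e6 N/C

By cylindrical symmetry E is radial; use a coaxial Gaussian cylinder of radius 14.5 cm and length L (r < R).
Integrating ρ over the cross-section to radius r: λ_enc = (2πρ₀/R²) ∫₀^r r'^3 dr' = 2πρ₀ r^4/(4·R²) = 5.856e-5 C/m.
Since E is radial and uniform over the curved surface, Φ = E·2πrL = Q_enc/ε₀ = λ_enc L/ε₀.
E = |λ_enc|/(2πε₀r) = (5.856×10^-5)/(2π·8.85×10^-12·0.145) = 7.26×10^6 N/C.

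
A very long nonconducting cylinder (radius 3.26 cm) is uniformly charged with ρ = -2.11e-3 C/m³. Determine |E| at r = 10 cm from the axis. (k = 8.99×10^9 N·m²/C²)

|E| ≈ 1.27×10^6 N/C

Choose a coaxial cylinder of radius r = 10 cm (arbitrary length L) as the Gaussian surface (r > 3.26 cm, full cross-section enclosed).
λ_enc = ρ·πR² = (-2.11×10^-3)π(0.0326)² = -7.045×10^-6 C/m.
By Gauss's law (flux through the curved wall only), E·2πrL = λ_enc L/ε₀.
E = 2k|λ_enc|/r = 2(8.99×10^9)(7.045×10^-6)/(0.1) = 1.27×10^6 N/C.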